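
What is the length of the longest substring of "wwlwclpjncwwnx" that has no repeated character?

[w] len 1
[w] len 1
[w, l] len 2
[l, w] len 2
[l, w, c] len 3
[w, c, l] len 3
[w, c, l, p] len 4
[w, c, l, p, j] len 5
[w, c, l, p, j, n] len 6
[l, p, j, n, c] len 5
[l, p, j, n, c, w] len 6
[w] len 1
[w, n] len 2
[w, n, x] len 3
Longest all-distinct length: 6.

6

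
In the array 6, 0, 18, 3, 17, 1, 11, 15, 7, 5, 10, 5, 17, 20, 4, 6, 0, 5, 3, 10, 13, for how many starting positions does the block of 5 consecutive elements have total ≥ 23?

16

(6, 0, 18, 3, 17) → sum 44  ≥ 23 ✓
(0, 18, 3, 17, 1) → sum 39  ≥ 23 ✓
(18, 3, 17, 1, 11) → sum 50  ≥ 23 ✓
(3, 17, 1, 11, 15) → sum 47  ≥ 23 ✓
(17, 1, 11, 15, 7) → sum 51  ≥ 23 ✓
(1, 11, 15, 7, 5) → sum 39  ≥ 23 ✓
(11, 15, 7, 5, 10) → sum 48  ≥ 23 ✓
(15, 7, 5, 10, 5) → sum 42  ≥ 23 ✓
(7, 5, 10, 5, 17) → sum 44  ≥ 23 ✓
(5, 10, 5, 17, 20) → sum 57  ≥ 23 ✓
(10, 5, 17, 20, 4) → sum 56  ≥ 23 ✓
(5, 17, 20, 4, 6) → sum 52  ≥ 23 ✓
(17, 20, 4, 6, 0) → sum 47  ≥ 23 ✓
(20, 4, 6, 0, 5) → sum 35  ≥ 23 ✓
(4, 6, 0, 5, 3) → sum 18
(6, 0, 5, 3, 10) → sum 24  ≥ 23 ✓
(0, 5, 3, 10, 13) → sum 31  ≥ 23 ✓
16 windows satisfy the condition.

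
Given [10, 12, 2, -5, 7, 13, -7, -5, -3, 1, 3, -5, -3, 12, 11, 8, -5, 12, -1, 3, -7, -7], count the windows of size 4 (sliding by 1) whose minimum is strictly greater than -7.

[10, 12, 2, -5] → min -5  > -7 ✓
[12, 2, -5, 7] → min -5  > -7 ✓
[2, -5, 7, 13] → min -5  > -7 ✓
[-5, 7, 13, -7] → min -7
[7, 13, -7, -5] → min -7
[13, -7, -5, -3] → min -7
[-7, -5, -3, 1] → min -7
[-5, -3, 1, 3] → min -5  > -7 ✓
[-3, 1, 3, -5] → min -5  > -7 ✓
[1, 3, -5, -3] → min -5  > -7 ✓
[3, -5, -3, 12] → min -5  > -7 ✓
[-5, -3, 12, 11] → min -5  > -7 ✓
[-3, 12, 11, 8] → min -3  > -7 ✓
[12, 11, 8, -5] → min -5  > -7 ✓
[11, 8, -5, 12] → min -5  > -7 ✓
[8, -5, 12, -1] → min -5  > -7 ✓
[-5, 12, -1, 3] → min -5  > -7 ✓
[12, -1, 3, -7] → min -7
[-1, 3, -7, -7] → min -7
13 windows satisfy the condition.

13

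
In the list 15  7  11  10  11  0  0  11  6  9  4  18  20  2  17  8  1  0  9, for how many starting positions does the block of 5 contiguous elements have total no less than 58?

(15, 7, 11, 10, 11) → sum 54
(7, 11, 10, 11, 0) → sum 39
(11, 10, 11, 0, 0) → sum 32
(10, 11, 0, 0, 11) → sum 32
(11, 0, 0, 11, 6) → sum 28
(0, 0, 11, 6, 9) → sum 26
(0, 11, 6, 9, 4) → sum 30
(11, 6, 9, 4, 18) → sum 48
(6, 9, 4, 18, 20) → sum 57
(9, 4, 18, 20, 2) → sum 53
(4, 18, 20, 2, 17) → sum 61  ≥ 58 ✓
(18, 20, 2, 17, 8) → sum 65  ≥ 58 ✓
(20, 2, 17, 8, 1) → sum 48
(2, 17, 8, 1, 0) → sum 28
(17, 8, 1, 0, 9) → sum 35
2 windows satisfy the condition.

2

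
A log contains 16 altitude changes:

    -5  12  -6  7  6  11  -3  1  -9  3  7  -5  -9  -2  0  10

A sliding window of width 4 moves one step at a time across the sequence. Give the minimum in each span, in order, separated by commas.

-6, -6, -6, -3, -3, -9, -9, -9, -9, -9, -9, -9, -9

Sliding a size-4 window across the 16 values:
-5 12 -6 7 → min -6
12 -6 7 6 → min -6
-6 7 6 11 → min -6
7 6 11 -3 → min -3
6 11 -3 1 → min -3
11 -3 1 -9 → min -9
-3 1 -9 3 → min -9
1 -9 3 7 → min -9
-9 3 7 -5 → min -9
3 7 -5 -9 → min -9
7 -5 -9 -2 → min -9
-5 -9 -2 0 → min -9
-9 -2 0 10 → min -9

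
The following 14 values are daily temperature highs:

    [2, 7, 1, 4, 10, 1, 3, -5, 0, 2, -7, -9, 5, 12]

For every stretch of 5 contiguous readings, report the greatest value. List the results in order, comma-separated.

10, 10, 10, 10, 10, 3, 3, 2, 5, 12

[2, 7, 1, 4, 10] → max 10
[7, 1, 4, 10, 1] → max 10
[1, 4, 10, 1, 3] → max 10
[4, 10, 1, 3, -5] → max 10
[10, 1, 3, -5, 0] → max 10
[1, 3, -5, 0, 2] → max 3
[3, -5, 0, 2, -7] → max 3
[-5, 0, 2, -7, -9] → max 2
[0, 2, -7, -9, 5] → max 5
[2, -7, -9, 5, 12] → max 12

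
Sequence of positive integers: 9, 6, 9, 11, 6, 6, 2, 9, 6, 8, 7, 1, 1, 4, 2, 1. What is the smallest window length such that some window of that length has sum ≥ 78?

11

add 9: running sum 9 < 78
add 6: running sum 15 < 78
add 9: running sum 24 < 78
add 11: running sum 35 < 78
add 6: running sum 41 < 78
add 6: running sum 47 < 78
add 2: running sum 49 < 78
add 9: running sum 58 < 78
add 6: running sum 64 < 78
add 8: running sum 72 < 78
add 7: shortest ending here [9, 6, 9, 11, 6, 6, 2, 9, 6, 8, 7] sum 79, len 11
add 1: shortest ending here [9, 6, 9, 11, 6, 6, 2, 9, 6, 8, 7, 1] sum 80, len 12
add 1: shortest ending here [9, 6, 9, 11, 6, 6, 2, 9, 6, 8, 7, 1, 1] sum 81, len 13
add 4: shortest ending here [9, 6, 9, 11, 6, 6, 2, 9, 6, 8, 7, 1, 1, 4] sum 85, len 14
add 2: shortest ending here [6, 9, 11, 6, 6, 2, 9, 6, 8, 7, 1, 1, 4, 2] sum 78, len 14
add 1: shortest ending here [6, 9, 11, 6, 6, 2, 9, 6, 8, 7, 1, 1, 4, 2, 1] sum 79, len 15
Shortest qualifying length: 11.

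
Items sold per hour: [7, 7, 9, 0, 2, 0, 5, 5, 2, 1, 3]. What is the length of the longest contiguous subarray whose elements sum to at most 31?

Extend to the right; shrink from the left whenever the sum exceeds 31:
add 7: [7] sum 7, len 1
add 7: [7, 7] sum 14, len 2
add 9: [7, 7, 9] sum 23, len 3
add 0: [7, 7, 9, 0] sum 23, len 4
add 2: [7, 7, 9, 0, 2] sum 25, len 5
add 0: [7, 7, 9, 0, 2, 0] sum 25, len 6
add 5: [7, 7, 9, 0, 2, 0, 5] sum 30, len 7
add 5: [7, 9, 0, 2, 0, 5, 5] sum 28, len 7
add 2: [7, 9, 0, 2, 0, 5, 5, 2] sum 30, len 8
add 1: [7, 9, 0, 2, 0, 5, 5, 2, 1] sum 31, len 9
add 3: [9, 0, 2, 0, 5, 5, 2, 1, 3] sum 27, len 9
Longest length seen: 9.

9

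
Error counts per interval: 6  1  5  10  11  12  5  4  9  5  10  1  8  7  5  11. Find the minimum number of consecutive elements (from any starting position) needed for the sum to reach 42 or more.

5

add 6: running sum 6 < 42
add 1: running sum 7 < 42
add 5: running sum 12 < 42
add 10: running sum 22 < 42
add 11: running sum 33 < 42
end 5: [6, 1, 5, 10, 11, 12] sum 45, len 6
end 6: [5, 10, 11, 12, 5] sum 43, len 5
end 7: [10, 11, 12, 5, 4] sum 42, len 5
end 8: [10, 11, 12, 5, 4, 9] sum 51, len 6
end 9: [11, 12, 5, 4, 9, 5] sum 46, len 6
end 10: [12, 5, 4, 9, 5, 10] sum 45, len 6
end 11: [12, 5, 4, 9, 5, 10, 1] sum 46, len 7
end 12: [5, 4, 9, 5, 10, 1, 8] sum 42, len 7
end 13: [4, 9, 5, 10, 1, 8, 7] sum 44, len 7
end 14: [9, 5, 10, 1, 8, 7, 5] sum 45, len 7
end 15: [10, 1, 8, 7, 5, 11] sum 42, len 6
Shortest qualifying length: 5.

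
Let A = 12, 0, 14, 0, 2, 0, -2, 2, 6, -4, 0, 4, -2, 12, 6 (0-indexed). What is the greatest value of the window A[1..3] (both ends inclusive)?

Elements at indices 1..3: 0, 14, 0
max(0, 14, 0) = 14

14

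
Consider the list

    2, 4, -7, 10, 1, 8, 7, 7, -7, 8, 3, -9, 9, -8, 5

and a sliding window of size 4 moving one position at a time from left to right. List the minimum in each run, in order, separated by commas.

2 4 -7 10 → min -7
4 -7 10 1 → min -7
-7 10 1 8 → min -7
10 1 8 7 → min 1
1 8 7 7 → min 1
8 7 7 -7 → min -7
7 7 -7 8 → min -7
7 -7 8 3 → min -7
-7 8 3 -9 → min -9
8 3 -9 9 → min -9
3 -9 9 -8 → min -9
-9 9 -8 5 → min -9

-7, -7, -7, 1, 1, -7, -7, -7, -9, -9, -9, -9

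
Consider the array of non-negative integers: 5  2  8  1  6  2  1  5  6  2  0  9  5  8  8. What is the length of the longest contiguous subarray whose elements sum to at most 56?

13

Extend to the right; shrink from the left whenever the sum exceeds 56:
→ 5: sum 5, len 1
→ 2: sum 7, len 2
→ 8: sum 15, len 3
→ 1: sum 16, len 4
→ 6: sum 22, len 5
→ 2: sum 24, len 6
→ 1: sum 25, len 7
→ 5: sum 30, len 8
→ 6: sum 36, len 9
→ 2: sum 38, len 10
→ 0: sum 38, len 11
→ 9: sum 47, len 12
→ 5: sum 52, len 13
→ 8 (dropped 5): sum 55, len 13
→ 8 (dropped 2, 8): sum 53, len 12
Longest length seen: 13.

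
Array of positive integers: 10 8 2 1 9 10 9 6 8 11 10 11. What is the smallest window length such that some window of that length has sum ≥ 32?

add 10: running sum 10 < 32
add 8: running sum 18 < 32
add 2: running sum 20 < 32
add 1: running sum 21 < 32
add 9: running sum 30 < 32
end 5: [10, 8, 2, 1, 9, 10] sum 40, len 6
end 6: [8, 2, 1, 9, 10, 9] sum 39, len 6
end 7: [9, 10, 9, 6] sum 34, len 4
end 8: [10, 9, 6, 8] sum 33, len 4
end 9: [9, 6, 8, 11] sum 34, len 4
end 10: [6, 8, 11, 10] sum 35, len 4
end 11: [11, 10, 11] sum 32, len 3
Shortest qualifying length: 3.

3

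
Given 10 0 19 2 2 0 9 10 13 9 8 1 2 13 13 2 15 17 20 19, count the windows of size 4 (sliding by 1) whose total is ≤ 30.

8

(10, 0, 19, 2) → sum 31
(0, 19, 2, 2) → sum 23  ≤ 30 ✓
(19, 2, 2, 0) → sum 23  ≤ 30 ✓
(2, 2, 0, 9) → sum 13  ≤ 30 ✓
(2, 0, 9, 10) → sum 21  ≤ 30 ✓
(0, 9, 10, 13) → sum 32
(9, 10, 13, 9) → sum 41
(10, 13, 9, 8) → sum 40
(13, 9, 8, 1) → sum 31
(9, 8, 1, 2) → sum 20  ≤ 30 ✓
(8, 1, 2, 13) → sum 24  ≤ 30 ✓
(1, 2, 13, 13) → sum 29  ≤ 30 ✓
(2, 13, 13, 2) → sum 30  ≤ 30 ✓
(13, 13, 2, 15) → sum 43
(13, 2, 15, 17) → sum 47
(2, 15, 17, 20) → sum 54
(15, 17, 20, 19) → sum 71
8 windows satisfy the condition.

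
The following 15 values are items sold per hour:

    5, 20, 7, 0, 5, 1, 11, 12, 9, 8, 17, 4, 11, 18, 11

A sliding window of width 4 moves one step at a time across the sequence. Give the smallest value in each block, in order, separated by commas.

(5, 20, 7, 0) → min 0
(20, 7, 0, 5) → min 0
(7, 0, 5, 1) → min 0
(0, 5, 1, 11) → min 0
(5, 1, 11, 12) → min 1
(1, 11, 12, 9) → min 1
(11, 12, 9, 8) → min 8
(12, 9, 8, 17) → min 8
(9, 8, 17, 4) → min 4
(8, 17, 4, 11) → min 4
(17, 4, 11, 18) → min 4
(4, 11, 18, 11) → min 4

0, 0, 0, 0, 1, 1, 8, 8, 4, 4, 4, 4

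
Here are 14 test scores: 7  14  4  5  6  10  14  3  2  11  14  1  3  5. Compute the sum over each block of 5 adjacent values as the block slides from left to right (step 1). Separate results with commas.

36, 39, 39, 38, 35, 40, 44, 31, 31, 34

Sliding a size-5 window across the 14 values:
(7, 14, 4, 5, 6) → sum 36
(14, 4, 5, 6, 10) → sum 39
(4, 5, 6, 10, 14) → sum 39
(5, 6, 10, 14, 3) → sum 38
(6, 10, 14, 3, 2) → sum 35
(10, 14, 3, 2, 11) → sum 40
(14, 3, 2, 11, 14) → sum 44
(3, 2, 11, 14, 1) → sum 31
(2, 11, 14, 1, 3) → sum 31
(11, 14, 1, 3, 5) → sum 34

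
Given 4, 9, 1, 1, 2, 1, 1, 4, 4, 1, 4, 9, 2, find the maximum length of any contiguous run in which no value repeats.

[4] len 1
[4, 9] len 2
[4, 9, 1] len 3
[1] len 1
[1, 2] len 2
[2, 1] len 2
[1] len 1
[1, 4] len 2
[4] len 1
[4, 1] len 2
[1, 4] len 2
[1, 4, 9] len 3
[1, 4, 9, 2] len 4
Longest all-distinct length: 4.

4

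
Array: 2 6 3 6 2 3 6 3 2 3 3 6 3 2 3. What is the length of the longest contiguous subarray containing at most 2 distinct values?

[2] 1 distinct, len 1
[2, 6] 2 distinct, len 2
[6, 3] 2 distinct, len 2
[6, 3, 6] 2 distinct, len 3
[6, 2] 2 distinct, len 2
[2, 3] 2 distinct, len 2
[3, 6] 2 distinct, len 2
[3, 6, 3] 2 distinct, len 3
[3, 2] 2 distinct, len 2
[3, 2, 3] 2 distinct, len 3
[3, 2, 3, 3] 2 distinct, len 4
[3, 3, 6] 2 distinct, len 3
[3, 3, 6, 3] 2 distinct, len 4
[3, 2] 2 distinct, len 2
[3, 2, 3] 2 distinct, len 3
Longest length with ≤2 distinct: 4.

4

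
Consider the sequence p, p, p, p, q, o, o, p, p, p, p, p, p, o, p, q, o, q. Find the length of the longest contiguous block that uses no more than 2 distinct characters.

10

add p: window [p] (1 distinct), len 1
add p: window [p, p] (1 distinct), len 2
add p: window [p, p, p] (1 distinct), len 3
add p: window [p, p, p, p] (1 distinct), len 4
add q: window [p, p, p, p, q] (2 distinct), len 5
add o: window [q, o] (2 distinct), len 2
add o: window [q, o, o] (2 distinct), len 3
add p: window [o, o, p] (2 distinct), len 3
add p: window [o, o, p, p] (2 distinct), len 4
add p: window [o, o, p, p, p] (2 distinct), len 5
add p: window [o, o, p, p, p, p] (2 distinct), len 6
add p: window [o, o, p, p, p, p, p] (2 distinct), len 7
add p: window [o, o, p, p, p, p, p, p] (2 distinct), len 8
add o: window [o, o, p, p, p, p, p, p, o] (2 distinct), len 9
add p: window [o, o, p, p, p, p, p, p, o, p] (2 distinct), len 10
add q: window [p, q] (2 distinct), len 2
add o: window [q, o] (2 distinct), len 2
add q: window [q, o, q] (2 distinct), len 3
Longest length with ≤2 distinct: 10.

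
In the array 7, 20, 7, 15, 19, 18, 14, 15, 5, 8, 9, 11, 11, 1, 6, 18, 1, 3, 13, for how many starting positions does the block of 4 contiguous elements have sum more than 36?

9

(7, 20, 7, 15) → sum 49  > 36 ✓
(20, 7, 15, 19) → sum 61  > 36 ✓
(7, 15, 19, 18) → sum 59  > 36 ✓
(15, 19, 18, 14) → sum 66  > 36 ✓
(19, 18, 14, 15) → sum 66  > 36 ✓
(18, 14, 15, 5) → sum 52  > 36 ✓
(14, 15, 5, 8) → sum 42  > 36 ✓
(15, 5, 8, 9) → sum 37  > 36 ✓
(5, 8, 9, 11) → sum 33
(8, 9, 11, 11) → sum 39  > 36 ✓
(9, 11, 11, 1) → sum 32
(11, 11, 1, 6) → sum 29
(11, 1, 6, 18) → sum 36
(1, 6, 18, 1) → sum 26
(6, 18, 1, 3) → sum 28
(18, 1, 3, 13) → sum 35
9 windows satisfy the condition.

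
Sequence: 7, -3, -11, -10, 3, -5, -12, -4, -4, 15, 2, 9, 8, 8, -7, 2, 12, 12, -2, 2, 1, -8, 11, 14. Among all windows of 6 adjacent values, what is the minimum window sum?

-39

Each size-6 window and its sum:
(7, -3, -11, -10, 3, -5) → sum -19
(-3, -11, -10, 3, -5, -12) → sum -38
(-11, -10, 3, -5, -12, -4) → sum -39
(-10, 3, -5, -12, -4, -4) → sum -32
(3, -5, -12, -4, -4, 15) → sum -7
(-5, -12, -4, -4, 15, 2) → sum -8
(-12, -4, -4, 15, 2, 9) → sum 6
(-4, -4, 15, 2, 9, 8) → sum 26
(-4, 15, 2, 9, 8, 8) → sum 38
(15, 2, 9, 8, 8, -7) → sum 35
(2, 9, 8, 8, -7, 2) → sum 22
(9, 8, 8, -7, 2, 12) → sum 32
(8, 8, -7, 2, 12, 12) → sum 35
(8, -7, 2, 12, 12, -2) → sum 25
(-7, 2, 12, 12, -2, 2) → sum 19
(2, 12, 12, -2, 2, 1) → sum 27
(12, 12, -2, 2, 1, -8) → sum 17
(12, -2, 2, 1, -8, 11) → sum 16
(-2, 2, 1, -8, 11, 14) → sum 18
Minimum of these is -39.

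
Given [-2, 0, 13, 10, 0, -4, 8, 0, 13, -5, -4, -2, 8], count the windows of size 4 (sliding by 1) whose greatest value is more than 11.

-2 0 13 10 → max 13  > 11 ✓
0 13 10 0 → max 13  > 11 ✓
13 10 0 -4 → max 13  > 11 ✓
10 0 -4 8 → max 10
0 -4 8 0 → max 8
-4 8 0 13 → max 13  > 11 ✓
8 0 13 -5 → max 13  > 11 ✓
0 13 -5 -4 → max 13  > 11 ✓
13 -5 -4 -2 → max 13  > 11 ✓
-5 -4 -2 8 → max 8
7 windows satisfy the condition.

7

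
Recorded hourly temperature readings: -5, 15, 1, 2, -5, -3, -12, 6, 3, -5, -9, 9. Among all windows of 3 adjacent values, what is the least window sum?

-20

-5 15 1 → sum 11
15 1 2 → sum 18
1 2 -5 → sum -2
2 -5 -3 → sum -6
-5 -3 -12 → sum -20
-3 -12 6 → sum -9
-12 6 3 → sum -3
6 3 -5 → sum 4
3 -5 -9 → sum -11
-5 -9 9 → sum -5
Least of these is -20.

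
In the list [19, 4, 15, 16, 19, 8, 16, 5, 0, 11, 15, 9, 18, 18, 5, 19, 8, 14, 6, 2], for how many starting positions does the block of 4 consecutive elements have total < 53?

[19, 4, 15, 16] → sum 54
[4, 15, 16, 19] → sum 54
[15, 16, 19, 8] → sum 58
[16, 19, 8, 16] → sum 59
[19, 8, 16, 5] → sum 48  < 53 ✓
[8, 16, 5, 0] → sum 29  < 53 ✓
[16, 5, 0, 11] → sum 32  < 53 ✓
[5, 0, 11, 15] → sum 31  < 53 ✓
[0, 11, 15, 9] → sum 35  < 53 ✓
[11, 15, 9, 18] → sum 53
[15, 9, 18, 18] → sum 60
[9, 18, 18, 5] → sum 50  < 53 ✓
[18, 18, 5, 19] → sum 60
[18, 5, 19, 8] → sum 50  < 53 ✓
[5, 19, 8, 14] → sum 46  < 53 ✓
[19, 8, 14, 6] → sum 47  < 53 ✓
[8, 14, 6, 2] → sum 30  < 53 ✓
10 windows satisfy the condition.

10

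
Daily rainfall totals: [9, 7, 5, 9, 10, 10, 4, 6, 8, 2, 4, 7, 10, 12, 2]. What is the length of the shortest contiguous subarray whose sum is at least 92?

add 9: running sum 9 < 92
add 7: running sum 16 < 92
add 5: running sum 21 < 92
add 9: running sum 30 < 92
add 10: running sum 40 < 92
add 10: running sum 50 < 92
add 4: running sum 54 < 92
add 6: running sum 60 < 92
add 8: running sum 68 < 92
add 2: running sum 70 < 92
add 4: running sum 74 < 92
add 7: running sum 81 < 92
add 10: running sum 91 < 92
end 13: [7, 5, 9, 10, 10, 4, 6, 8, 2, 4, 7, 10, 12] sum 94, len 13
end 14: [7, 5, 9, 10, 10, 4, 6, 8, 2, 4, 7, 10, 12, 2] sum 96, len 14
Shortest qualifying length: 13.

13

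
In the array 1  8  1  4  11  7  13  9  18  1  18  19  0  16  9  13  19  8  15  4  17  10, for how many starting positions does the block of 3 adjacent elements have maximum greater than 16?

11

1 8 1 → max 8
8 1 4 → max 8
1 4 11 → max 11
4 11 7 → max 11
11 7 13 → max 13
7 13 9 → max 13
13 9 18 → max 18  > 16 ✓
9 18 1 → max 18  > 16 ✓
18 1 18 → max 18  > 16 ✓
1 18 19 → max 19  > 16 ✓
18 19 0 → max 19  > 16 ✓
19 0 16 → max 19  > 16 ✓
0 16 9 → max 16
16 9 13 → max 16
9 13 19 → max 19  > 16 ✓
13 19 8 → max 19  > 16 ✓
19 8 15 → max 19  > 16 ✓
8 15 4 → max 15
15 4 17 → max 17  > 16 ✓
4 17 10 → max 17  > 16 ✓
11 windows satisfy the condition.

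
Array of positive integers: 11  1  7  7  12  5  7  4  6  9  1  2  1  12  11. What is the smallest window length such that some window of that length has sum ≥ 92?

15

add 11: running sum 11 < 92
add 1: running sum 12 < 92
add 7: running sum 19 < 92
add 7: running sum 26 < 92
add 12: running sum 38 < 92
add 5: running sum 43 < 92
add 7: running sum 50 < 92
add 4: running sum 54 < 92
add 6: running sum 60 < 92
add 9: running sum 69 < 92
add 1: running sum 70 < 92
add 2: running sum 72 < 92
add 1: running sum 73 < 92
add 12: running sum 85 < 92
add 11: shortest ending here [11, 1, 7, 7, 12, 5, 7, 4, 6, 9, 1, 2, 1, 12, 11] sum 96, len 15
Shortest qualifying length: 15.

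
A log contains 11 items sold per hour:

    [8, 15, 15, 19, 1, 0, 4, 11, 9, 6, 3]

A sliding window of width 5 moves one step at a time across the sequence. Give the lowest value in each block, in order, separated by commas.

1, 0, 0, 0, 0, 0, 3

8 15 15 19 1 → min 1
15 15 19 1 0 → min 0
15 19 1 0 4 → min 0
19 1 0 4 11 → min 0
1 0 4 11 9 → min 0
0 4 11 9 6 → min 0
4 11 9 6 3 → min 3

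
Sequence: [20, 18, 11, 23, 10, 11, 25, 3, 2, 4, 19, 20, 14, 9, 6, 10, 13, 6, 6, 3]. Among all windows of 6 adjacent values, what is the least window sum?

[20, 18, 11, 23, 10, 11] → sum 93
[18, 11, 23, 10, 11, 25] → sum 98
[11, 23, 10, 11, 25, 3] → sum 83
[23, 10, 11, 25, 3, 2] → sum 74
[10, 11, 25, 3, 2, 4] → sum 55
[11, 25, 3, 2, 4, 19] → sum 64
[25, 3, 2, 4, 19, 20] → sum 73
[3, 2, 4, 19, 20, 14] → sum 62
[2, 4, 19, 20, 14, 9] → sum 68
[4, 19, 20, 14, 9, 6] → sum 72
[19, 20, 14, 9, 6, 10] → sum 78
[20, 14, 9, 6, 10, 13] → sum 72
[14, 9, 6, 10, 13, 6] → sum 58
[9, 6, 10, 13, 6, 6] → sum 50
[6, 10, 13, 6, 6, 3] → sum 44
Least of these is 44.

44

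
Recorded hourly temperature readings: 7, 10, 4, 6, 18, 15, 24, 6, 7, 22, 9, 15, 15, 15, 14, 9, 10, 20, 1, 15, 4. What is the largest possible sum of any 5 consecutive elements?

(7, 10, 4, 6, 18) → sum 45
(10, 4, 6, 18, 15) → sum 53
(4, 6, 18, 15, 24) → sum 67
(6, 18, 15, 24, 6) → sum 69
(18, 15, 24, 6, 7) → sum 70
(15, 24, 6, 7, 22) → sum 74
(24, 6, 7, 22, 9) → sum 68
(6, 7, 22, 9, 15) → sum 59
(7, 22, 9, 15, 15) → sum 68
(22, 9, 15, 15, 15) → sum 76
(9, 15, 15, 15, 14) → sum 68
(15, 15, 15, 14, 9) → sum 68
(15, 15, 14, 9, 10) → sum 63
(15, 14, 9, 10, 20) → sum 68
(14, 9, 10, 20, 1) → sum 54
(9, 10, 20, 1, 15) → sum 55
(10, 20, 1, 15, 4) → sum 50
Largest of these is 76.

76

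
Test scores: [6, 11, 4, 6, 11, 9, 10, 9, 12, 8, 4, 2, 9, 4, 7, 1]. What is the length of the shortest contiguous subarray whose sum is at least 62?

add 6: running sum 6 < 62
add 11: running sum 17 < 62
add 4: running sum 21 < 62
add 6: running sum 27 < 62
add 11: running sum 38 < 62
add 9: running sum 47 < 62
add 10: running sum 57 < 62
add 9: shortest ending here [6, 11, 4, 6, 11, 9, 10, 9] sum 66, len 8
add 12: shortest ending here [11, 4, 6, 11, 9, 10, 9, 12] sum 72, len 8
add 8: shortest ending here [6, 11, 9, 10, 9, 12, 8] sum 65, len 7
add 4: shortest ending here [11, 9, 10, 9, 12, 8, 4] sum 63, len 7
add 2: shortest ending here [11, 9, 10, 9, 12, 8, 4, 2] sum 65, len 8
add 9: shortest ending here [9, 10, 9, 12, 8, 4, 2, 9] sum 63, len 8
add 4: shortest ending here [9, 10, 9, 12, 8, 4, 2, 9, 4] sum 67, len 9
add 7: shortest ending here [10, 9, 12, 8, 4, 2, 9, 4, 7] sum 65, len 9
add 1: shortest ending here [10, 9, 12, 8, 4, 2, 9, 4, 7, 1] sum 66, len 10
Shortest qualifying length: 7.

7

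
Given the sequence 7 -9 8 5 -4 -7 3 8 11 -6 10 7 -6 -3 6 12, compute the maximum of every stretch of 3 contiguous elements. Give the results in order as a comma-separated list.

Sliding a size-3 window across the 16 values:
[7, -9, 8] → max 8
[-9, 8, 5] → max 8
[8, 5, -4] → max 8
[5, -4, -7] → max 5
[-4, -7, 3] → max 3
[-7, 3, 8] → max 8
[3, 8, 11] → max 11
[8, 11, -6] → max 11
[11, -6, 10] → max 11
[-6, 10, 7] → max 10
[10, 7, -6] → max 10
[7, -6, -3] → max 7
[-6, -3, 6] → max 6
[-3, 6, 12] → max 12

8, 8, 8, 5, 3, 8, 11, 11, 11, 10, 10, 7, 6, 12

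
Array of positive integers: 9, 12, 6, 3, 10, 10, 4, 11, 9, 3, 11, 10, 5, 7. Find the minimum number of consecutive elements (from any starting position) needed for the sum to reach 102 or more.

add 9: running sum 9 < 102
add 12: running sum 21 < 102
add 6: running sum 27 < 102
add 3: running sum 30 < 102
add 10: running sum 40 < 102
add 10: running sum 50 < 102
add 4: running sum 54 < 102
add 11: running sum 65 < 102
add 9: running sum 74 < 102
add 3: running sum 77 < 102
add 11: running sum 88 < 102
add 10: running sum 98 < 102
add 5: shortest ending here [9, 12, 6, 3, 10, 10, 4, 11, 9, 3, 11, 10, 5] sum 103, len 13
add 7: shortest ending here [9, 12, 6, 3, 10, 10, 4, 11, 9, 3, 11, 10, 5, 7] sum 110, len 14
Shortest qualifying length: 13.

13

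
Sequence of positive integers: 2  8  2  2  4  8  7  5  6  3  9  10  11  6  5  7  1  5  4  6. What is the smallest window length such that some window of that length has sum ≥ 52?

add 2: running sum 2 < 52
add 8: running sum 10 < 52
add 2: running sum 12 < 52
add 2: running sum 14 < 52
add 4: running sum 18 < 52
add 8: running sum 26 < 52
add 7: running sum 33 < 52
add 5: running sum 38 < 52
add 6: running sum 44 < 52
add 3: running sum 47 < 52
add 9: shortest ending here [8, 2, 2, 4, 8, 7, 5, 6, 3, 9] sum 54, len 10
add 10: shortest ending here [4, 8, 7, 5, 6, 3, 9, 10] sum 52, len 8
add 11: shortest ending here [8, 7, 5, 6, 3, 9, 10, 11] sum 59, len 8
add 6: shortest ending here [7, 5, 6, 3, 9, 10, 11, 6] sum 57, len 8
add 5: shortest ending here [5, 6, 3, 9, 10, 11, 6, 5] sum 55, len 8
add 7: shortest ending here [6, 3, 9, 10, 11, 6, 5, 7] sum 57, len 8
add 1: shortest ending here [3, 9, 10, 11, 6, 5, 7, 1] sum 52, len 8
add 5: shortest ending here [9, 10, 11, 6, 5, 7, 1, 5] sum 54, len 8
add 4: shortest ending here [9, 10, 11, 6, 5, 7, 1, 5, 4] sum 58, len 9
add 6: shortest ending here [10, 11, 6, 5, 7, 1, 5, 4, 6] sum 55, len 9
Shortest qualifying length: 8.

8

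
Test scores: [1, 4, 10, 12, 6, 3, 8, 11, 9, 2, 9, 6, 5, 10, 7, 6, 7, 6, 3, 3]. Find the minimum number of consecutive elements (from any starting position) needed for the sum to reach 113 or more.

16

Extend right; whenever the sum reaches 113, record the length and shrink from the left:
add 1: running sum 1 < 113
add 4: running sum 5 < 113
add 10: running sum 15 < 113
add 12: running sum 27 < 113
add 6: running sum 33 < 113
add 3: running sum 36 < 113
add 8: running sum 44 < 113
add 11: running sum 55 < 113
add 9: running sum 64 < 113
add 2: running sum 66 < 113
add 9: running sum 75 < 113
add 6: running sum 81 < 113
add 5: running sum 86 < 113
add 10: running sum 96 < 113
add 7: running sum 103 < 113
add 6: running sum 109 < 113
end 16: [4, 10, 12, 6, 3, 8, 11, 9, 2, 9, 6, 5, 10, 7, 6, 7] sum 115, len 16
end 17: [10, 12, 6, 3, 8, 11, 9, 2, 9, 6, 5, 10, 7, 6, 7, 6] sum 117, len 16
end 18: [10, 12, 6, 3, 8, 11, 9, 2, 9, 6, 5, 10, 7, 6, 7, 6, 3] sum 120, len 17
end 19: [12, 6, 3, 8, 11, 9, 2, 9, 6, 5, 10, 7, 6, 7, 6, 3, 3] sum 113, len 17
Shortest qualifying length: 16.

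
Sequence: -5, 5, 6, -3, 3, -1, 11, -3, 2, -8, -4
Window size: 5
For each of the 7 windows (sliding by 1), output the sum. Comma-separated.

(-5, 5, 6, -3, 3) → sum 6
(5, 6, -3, 3, -1) → sum 10
(6, -3, 3, -1, 11) → sum 16
(-3, 3, -1, 11, -3) → sum 7
(3, -1, 11, -3, 2) → sum 12
(-1, 11, -3, 2, -8) → sum 1
(11, -3, 2, -8, -4) → sum -2

6, 10, 16, 7, 12, 1, -2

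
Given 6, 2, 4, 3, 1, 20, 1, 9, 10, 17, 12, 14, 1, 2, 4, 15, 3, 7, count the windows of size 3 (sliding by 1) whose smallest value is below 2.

(6, 2, 4) → min 2
(2, 4, 3) → min 2
(4, 3, 1) → min 1  < 2 ✓
(3, 1, 20) → min 1  < 2 ✓
(1, 20, 1) → min 1  < 2 ✓
(20, 1, 9) → min 1  < 2 ✓
(1, 9, 10) → min 1  < 2 ✓
(9, 10, 17) → min 9
(10, 17, 12) → min 10
(17, 12, 14) → min 12
(12, 14, 1) → min 1  < 2 ✓
(14, 1, 2) → min 1  < 2 ✓
(1, 2, 4) → min 1  < 2 ✓
(2, 4, 15) → min 2
(4, 15, 3) → min 3
(15, 3, 7) → min 3
8 windows satisfy the condition.

8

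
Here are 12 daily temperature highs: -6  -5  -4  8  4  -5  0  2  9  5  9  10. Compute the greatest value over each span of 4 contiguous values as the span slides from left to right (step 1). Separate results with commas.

8, 8, 8, 8, 4, 9, 9, 9, 10

-6 -5 -4 8 → max 8
-5 -4 8 4 → max 8
-4 8 4 -5 → max 8
8 4 -5 0 → max 8
4 -5 0 2 → max 4
-5 0 2 9 → max 9
0 2 9 5 → max 9
2 9 5 9 → max 9
9 5 9 10 → max 10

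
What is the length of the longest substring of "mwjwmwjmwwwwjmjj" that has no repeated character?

[m] len 1
[m, w] len 2
[m, w, j] len 3
[j, w] len 2
[j, w, m] len 3
[m, w] len 2
[m, w, j] len 3
[w, j, m] len 3
[j, m, w] len 3
[w] len 1
[w] len 1
[w] len 1
[w, j] len 2
[w, j, m] len 3
[m, j] len 2
[j] len 1
Longest all-distinct length: 3.

3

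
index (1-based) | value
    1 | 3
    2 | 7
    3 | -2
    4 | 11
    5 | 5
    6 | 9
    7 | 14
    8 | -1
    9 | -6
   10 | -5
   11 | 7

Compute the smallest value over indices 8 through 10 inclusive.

Elements at indices 8..10: -1, -6, -5
min(-1, -6, -5) = -6

-6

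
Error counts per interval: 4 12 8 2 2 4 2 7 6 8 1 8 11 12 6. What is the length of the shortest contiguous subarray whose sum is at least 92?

15

add 4: running sum 4 < 92
add 12: running sum 16 < 92
add 8: running sum 24 < 92
add 2: running sum 26 < 92
add 2: running sum 28 < 92
add 4: running sum 32 < 92
add 2: running sum 34 < 92
add 7: running sum 41 < 92
add 6: running sum 47 < 92
add 8: running sum 55 < 92
add 1: running sum 56 < 92
add 8: running sum 64 < 92
add 11: running sum 75 < 92
add 12: running sum 87 < 92
end 14: [4, 12, 8, 2, 2, 4, 2, 7, 6, 8, 1, 8, 11, 12, 6] sum 93, len 15
Shortest qualifying length: 15.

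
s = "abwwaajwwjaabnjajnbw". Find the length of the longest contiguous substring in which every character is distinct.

add a: [a] len 1
add b: [a, b] len 2
add w: [a, b, w] len 3
add w (repeat w, move left end past it): [w] len 1
add a: [w, a] len 2
add a (repeat a, move left end past it): [a] len 1
add j: [a, j] len 2
add w: [a, j, w] len 3
add w (repeat w, move left end past it): [w] len 1
add j: [w, j] len 2
add a: [w, j, a] len 3
add a (repeat a, move left end past it): [a] len 1
add b: [a, b] len 2
add n: [a, b, n] len 3
add j: [a, b, n, j] len 4
add a (repeat a, move left end past it): [b, n, j, a] len 4
add j (repeat j, move left end past it): [a, j] len 2
add n: [a, j, n] len 3
add b: [a, j, n, b] len 4
add w: [a, j, n, b, w] len 5
Longest all-distinct length: 5.

5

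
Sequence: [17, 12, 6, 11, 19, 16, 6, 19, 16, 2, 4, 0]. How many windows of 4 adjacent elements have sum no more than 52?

7

[17, 12, 6, 11] → sum 46  ≤ 52 ✓
[12, 6, 11, 19] → sum 48  ≤ 52 ✓
[6, 11, 19, 16] → sum 52  ≤ 52 ✓
[11, 19, 16, 6] → sum 52  ≤ 52 ✓
[19, 16, 6, 19] → sum 60
[16, 6, 19, 16] → sum 57
[6, 19, 16, 2] → sum 43  ≤ 52 ✓
[19, 16, 2, 4] → sum 41  ≤ 52 ✓
[16, 2, 4, 0] → sum 22  ≤ 52 ✓
7 windows satisfy the condition.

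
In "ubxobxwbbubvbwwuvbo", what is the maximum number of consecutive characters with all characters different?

[u] len 1
[u, b] len 2
[u, b, x] len 3
[u, b, x, o] len 4
[x, o, b] len 3
[o, b, x] len 3
[o, b, x, w] len 4
[x, w, b] len 3
[b] len 1
[b, u] len 2
[u, b] len 2
[u, b, v] len 3
[v, b] len 2
[v, b, w] len 3
[w] len 1
[w, u] len 2
[w, u, v] len 3
[w, u, v, b] len 4
[w, u, v, b, o] len 5
Longest all-distinct length: 5.

5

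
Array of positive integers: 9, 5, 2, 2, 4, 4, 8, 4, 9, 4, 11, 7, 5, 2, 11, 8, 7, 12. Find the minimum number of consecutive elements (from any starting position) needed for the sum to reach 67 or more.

add 9: running sum 9 < 67
add 5: running sum 14 < 67
add 2: running sum 16 < 67
add 2: running sum 18 < 67
add 4: running sum 22 < 67
add 4: running sum 26 < 67
add 8: running sum 34 < 67
add 4: running sum 38 < 67
add 9: running sum 47 < 67
add 4: running sum 51 < 67
add 11: running sum 62 < 67
end 11: [9, 5, 2, 2, 4, 4, 8, 4, 9, 4, 11, 7] sum 69, len 12
end 12: [9, 5, 2, 2, 4, 4, 8, 4, 9, 4, 11, 7, 5] sum 74, len 13
end 13: [5, 2, 2, 4, 4, 8, 4, 9, 4, 11, 7, 5, 2] sum 67, len 13
end 14: [4, 4, 8, 4, 9, 4, 11, 7, 5, 2, 11] sum 69, len 11
end 15: [8, 4, 9, 4, 11, 7, 5, 2, 11, 8] sum 69, len 10
end 16: [4, 9, 4, 11, 7, 5, 2, 11, 8, 7] sum 68, len 10
end 17: [4, 11, 7, 5, 2, 11, 8, 7, 12] sum 67, len 9
Shortest qualifying length: 9.

9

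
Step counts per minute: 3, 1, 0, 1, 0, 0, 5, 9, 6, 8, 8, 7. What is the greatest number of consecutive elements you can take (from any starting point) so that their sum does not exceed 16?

7

add 3: [3] sum 3, len 1
add 1: [3, 1] sum 4, len 2
add 0: [3, 1, 0] sum 4, len 3
add 1: [3, 1, 0, 1] sum 5, len 4
add 0: [3, 1, 0, 1, 0] sum 5, len 5
add 0: [3, 1, 0, 1, 0, 0] sum 5, len 6
add 5: [3, 1, 0, 1, 0, 0, 5] sum 10, len 7
add 9: [1, 0, 1, 0, 0, 5, 9] sum 16, len 7
add 6: [9, 6] sum 15, len 2
add 8: [6, 8] sum 14, len 2
add 8: [8, 8] sum 16, len 2
add 7: [8, 7] sum 15, len 2
Longest length seen: 7.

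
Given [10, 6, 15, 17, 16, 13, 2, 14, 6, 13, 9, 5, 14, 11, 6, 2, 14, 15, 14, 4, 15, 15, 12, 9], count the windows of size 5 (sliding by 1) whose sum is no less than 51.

10 6 15 17 16 → sum 64  ≥ 51 ✓
6 15 17 16 13 → sum 67  ≥ 51 ✓
15 17 16 13 2 → sum 63  ≥ 51 ✓
17 16 13 2 14 → sum 62  ≥ 51 ✓
16 13 2 14 6 → sum 51  ≥ 51 ✓
13 2 14 6 13 → sum 48
2 14 6 13 9 → sum 44
14 6 13 9 5 → sum 47
6 13 9 5 14 → sum 47
13 9 5 14 11 → sum 52  ≥ 51 ✓
9 5 14 11 6 → sum 45
5 14 11 6 2 → sum 38
14 11 6 2 14 → sum 47
11 6 2 14 15 → sum 48
6 2 14 15 14 → sum 51  ≥ 51 ✓
2 14 15 14 4 → sum 49
14 15 14 4 15 → sum 62  ≥ 51 ✓
15 14 4 15 15 → sum 63  ≥ 51 ✓
14 4 15 15 12 → sum 60  ≥ 51 ✓
4 15 15 12 9 → sum 55  ≥ 51 ✓
11 windows satisfy the condition.

11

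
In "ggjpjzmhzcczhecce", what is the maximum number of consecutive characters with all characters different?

[g] len 1
[g] len 1
[g, j] len 2
[g, j, p] len 3
[p, j] len 2
[p, j, z] len 3
[p, j, z, m] len 4
[p, j, z, m, h] len 5
[m, h, z] len 3
[m, h, z, c] len 4
[c] len 1
[c, z] len 2
[c, z, h] len 3
[c, z, h, e] len 4
[z, h, e, c] len 4
[c] len 1
[c, e] len 2
Longest all-distinct length: 5.

5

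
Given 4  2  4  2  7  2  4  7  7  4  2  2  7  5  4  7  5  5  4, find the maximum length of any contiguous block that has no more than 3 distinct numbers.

[4] 1 distinct, len 1
[4, 2] 2 distinct, len 2
[4, 2, 4] 2 distinct, len 3
[4, 2, 4, 2] 2 distinct, len 4
[4, 2, 4, 2, 7] 3 distinct, len 5
[4, 2, 4, 2, 7, 2] 3 distinct, len 6
[4, 2, 4, 2, 7, 2, 4] 3 distinct, len 7
[4, 2, 4, 2, 7, 2, 4, 7] 3 distinct, len 8
[4, 2, 4, 2, 7, 2, 4, 7, 7] 3 distinct, len 9
[4, 2, 4, 2, 7, 2, 4, 7, 7, 4] 3 distinct, len 10
[4, 2, 4, 2, 7, 2, 4, 7, 7, 4, 2] 3 distinct, len 11
[4, 2, 4, 2, 7, 2, 4, 7, 7, 4, 2, 2] 3 distinct, len 12
[4, 2, 4, 2, 7, 2, 4, 7, 7, 4, 2, 2, 7] 3 distinct, len 13
[2, 2, 7, 5] 3 distinct, len 4
[7, 5, 4] 3 distinct, len 3
[7, 5, 4, 7] 3 distinct, len 4
[7, 5, 4, 7, 5] 3 distinct, len 5
[7, 5, 4, 7, 5, 5] 3 distinct, len 6
[7, 5, 4, 7, 5, 5, 4] 3 distinct, len 7
Longest length with ≤3 distinct: 13.

13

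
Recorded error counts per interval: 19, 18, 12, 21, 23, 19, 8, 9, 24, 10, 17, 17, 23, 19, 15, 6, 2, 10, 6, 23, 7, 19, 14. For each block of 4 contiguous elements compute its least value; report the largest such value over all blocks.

17

(19, 18, 12, 21) → min 12
(18, 12, 21, 23) → min 12
(12, 21, 23, 19) → min 12
(21, 23, 19, 8) → min 8
(23, 19, 8, 9) → min 8
(19, 8, 9, 24) → min 8
(8, 9, 24, 10) → min 8
(9, 24, 10, 17) → min 9
(24, 10, 17, 17) → min 10
(10, 17, 17, 23) → min 10
(17, 17, 23, 19) → min 17
(17, 23, 19, 15) → min 15
(23, 19, 15, 6) → min 6
(19, 15, 6, 2) → min 2
(15, 6, 2, 10) → min 2
(6, 2, 10, 6) → min 2
(2, 10, 6, 23) → min 2
(10, 6, 23, 7) → min 6
(6, 23, 7, 19) → min 6
(23, 7, 19, 14) → min 7
Largest of these is 17.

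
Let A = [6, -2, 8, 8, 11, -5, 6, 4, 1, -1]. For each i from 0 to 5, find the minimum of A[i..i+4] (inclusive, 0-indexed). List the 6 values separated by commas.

[6, -2, 8, 8, 11] → min -2
[-2, 8, 8, 11, -5] → min -5
[8, 8, 11, -5, 6] → min -5
[8, 11, -5, 6, 4] → min -5
[11, -5, 6, 4, 1] → min -5
[-5, 6, 4, 1, -1] → min -5

-2, -5, -5, -5, -5, -5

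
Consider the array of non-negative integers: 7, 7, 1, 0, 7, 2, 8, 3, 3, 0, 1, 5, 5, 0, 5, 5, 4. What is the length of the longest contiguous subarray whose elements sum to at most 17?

7

add 7: [7] sum 7, len 1
add 7: [7, 7] sum 14, len 2
add 1: [7, 7, 1] sum 15, len 3
add 0: [7, 7, 1, 0] sum 15, len 4
add 7: [7, 1, 0, 7] sum 15, len 4
add 2: [7, 1, 0, 7, 2] sum 17, len 5
add 8: [0, 7, 2, 8] sum 17, len 4
add 3: [2, 8, 3] sum 13, len 3
add 3: [2, 8, 3, 3] sum 16, len 4
add 0: [2, 8, 3, 3, 0] sum 16, len 5
add 1: [2, 8, 3, 3, 0, 1] sum 17, len 6
add 5: [3, 3, 0, 1, 5] sum 12, len 5
add 5: [3, 3, 0, 1, 5, 5] sum 17, len 6
add 0: [3, 3, 0, 1, 5, 5, 0] sum 17, len 7
add 5: [0, 1, 5, 5, 0, 5] sum 16, len 6
add 5: [5, 0, 5, 5] sum 15, len 4
add 4: [0, 5, 5, 4] sum 14, len 4
Longest length seen: 7.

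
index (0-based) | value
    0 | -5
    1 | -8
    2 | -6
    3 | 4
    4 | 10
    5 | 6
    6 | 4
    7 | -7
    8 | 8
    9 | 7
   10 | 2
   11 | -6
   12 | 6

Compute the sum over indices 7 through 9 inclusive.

Elements at indices 7..9: -7, 8, 7
sum(-7, 8, 7) = 8

8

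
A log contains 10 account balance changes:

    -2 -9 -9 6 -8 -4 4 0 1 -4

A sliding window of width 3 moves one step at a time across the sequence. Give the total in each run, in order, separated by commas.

Sliding a size-3 window across the 10 values:
[-2, -9, -9] → sum -20
[-9, -9, 6] → sum -12
[-9, 6, -8] → sum -11
[6, -8, -4] → sum -6
[-8, -4, 4] → sum -8
[-4, 4, 0] → sum 0
[4, 0, 1] → sum 5
[0, 1, -4] → sum -3

-20, -12, -11, -6, -8, 0, 5, -3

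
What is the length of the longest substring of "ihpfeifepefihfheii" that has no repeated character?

5

add i: [i] len 1
add h: [i, h] len 2
add p: [i, h, p] len 3
add f: [i, h, p, f] len 4
add e: [i, h, p, f, e] len 5
add i (repeat i, move left end past it): [h, p, f, e, i] len 5
add f (repeat f, move left end past it): [e, i, f] len 3
add e (repeat e, move left end past it): [i, f, e] len 3
add p: [i, f, e, p] len 4
add e (repeat e, move left end past it): [p, e] len 2
add f: [p, e, f] len 3
add i: [p, e, f, i] len 4
add h: [p, e, f, i, h] len 5
add f (repeat f, move left end past it): [i, h, f] len 3
add h (repeat h, move left end past it): [f, h] len 2
add e: [f, h, e] len 3
add i: [f, h, e, i] len 4
add i (repeat i, move left end past it): [i] len 1
Longest all-distinct length: 5.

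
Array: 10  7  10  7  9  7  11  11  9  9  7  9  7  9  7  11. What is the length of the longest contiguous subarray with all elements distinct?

3

[10] len 1
[10, 7] len 2
[7, 10] len 2
[10, 7] len 2
[10, 7, 9] len 3
[9, 7] len 2
[9, 7, 11] len 3
[11] len 1
[11, 9] len 2
[9] len 1
[9, 7] len 2
[7, 9] len 2
[9, 7] len 2
[7, 9] len 2
[9, 7] len 2
[9, 7, 11] len 3
Longest all-distinct length: 3.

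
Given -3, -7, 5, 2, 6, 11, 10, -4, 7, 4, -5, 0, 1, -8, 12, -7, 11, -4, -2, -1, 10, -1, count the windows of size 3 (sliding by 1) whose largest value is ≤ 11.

(-3, -7, 5) → max 5  ≤ 11 ✓
(-7, 5, 2) → max 5  ≤ 11 ✓
(5, 2, 6) → max 6  ≤ 11 ✓
(2, 6, 11) → max 11  ≤ 11 ✓
(6, 11, 10) → max 11  ≤ 11 ✓
(11, 10, -4) → max 11  ≤ 11 ✓
(10, -4, 7) → max 10  ≤ 11 ✓
(-4, 7, 4) → max 7  ≤ 11 ✓
(7, 4, -5) → max 7  ≤ 11 ✓
(4, -5, 0) → max 4  ≤ 11 ✓
(-5, 0, 1) → max 1  ≤ 11 ✓
(0, 1, -8) → max 1  ≤ 11 ✓
(1, -8, 12) → max 12
(-8, 12, -7) → max 12
(12, -7, 11) → max 12
(-7, 11, -4) → max 11  ≤ 11 ✓
(11, -4, -2) → max 11  ≤ 11 ✓
(-4, -2, -1) → max -1  ≤ 11 ✓
(-2, -1, 10) → max 10  ≤ 11 ✓
(-1, 10, -1) → max 10  ≤ 11 ✓
17 windows satisfy the condition.

17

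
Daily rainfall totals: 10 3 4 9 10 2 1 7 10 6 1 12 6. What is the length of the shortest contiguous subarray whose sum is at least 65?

11

add 10: running sum 10 < 65
add 3: running sum 13 < 65
add 4: running sum 17 < 65
add 9: running sum 26 < 65
add 10: running sum 36 < 65
add 2: running sum 38 < 65
add 1: running sum 39 < 65
add 7: running sum 46 < 65
add 10: running sum 56 < 65
add 6: running sum 62 < 65
add 1: running sum 63 < 65
end 11: [3, 4, 9, 10, 2, 1, 7, 10, 6, 1, 12] sum 65, len 11
end 12: [4, 9, 10, 2, 1, 7, 10, 6, 1, 12, 6] sum 68, len 11
Shortest qualifying length: 11.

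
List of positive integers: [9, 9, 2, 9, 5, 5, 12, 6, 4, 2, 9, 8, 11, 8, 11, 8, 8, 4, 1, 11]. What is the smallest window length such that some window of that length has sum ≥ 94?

13

add 9: running sum 9 < 94
add 9: running sum 18 < 94
add 2: running sum 20 < 94
add 9: running sum 29 < 94
add 5: running sum 34 < 94
add 5: running sum 39 < 94
add 12: running sum 51 < 94
add 6: running sum 57 < 94
add 4: running sum 61 < 94
add 2: running sum 63 < 94
add 9: running sum 72 < 94
add 8: running sum 80 < 94
add 11: running sum 91 < 94
end 13: [9, 9, 2, 9, 5, 5, 12, 6, 4, 2, 9, 8, 11, 8] sum 99, len 14
end 14: [9, 2, 9, 5, 5, 12, 6, 4, 2, 9, 8, 11, 8, 11] sum 101, len 14
end 15: [9, 5, 5, 12, 6, 4, 2, 9, 8, 11, 8, 11, 8] sum 98, len 13
end 16: [5, 5, 12, 6, 4, 2, 9, 8, 11, 8, 11, 8, 8] sum 97, len 13
end 17: [5, 12, 6, 4, 2, 9, 8, 11, 8, 11, 8, 8, 4] sum 96, len 13
end 18: [5, 12, 6, 4, 2, 9, 8, 11, 8, 11, 8, 8, 4, 1] sum 97, len 14
end 19: [12, 6, 4, 2, 9, 8, 11, 8, 11, 8, 8, 4, 1, 11] sum 103, len 14
Shortest qualifying length: 13.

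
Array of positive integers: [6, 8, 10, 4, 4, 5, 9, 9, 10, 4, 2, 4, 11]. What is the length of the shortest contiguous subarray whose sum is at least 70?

add 6: running sum 6 < 70
add 8: running sum 14 < 70
add 10: running sum 24 < 70
add 4: running sum 28 < 70
add 4: running sum 32 < 70
add 5: running sum 37 < 70
add 9: running sum 46 < 70
add 9: running sum 55 < 70
add 10: running sum 65 < 70
add 4: running sum 69 < 70
add 2: shortest ending here [6, 8, 10, 4, 4, 5, 9, 9, 10, 4, 2] sum 71, len 11
add 4: shortest ending here [6, 8, 10, 4, 4, 5, 9, 9, 10, 4, 2, 4] sum 75, len 12
add 11: shortest ending here [10, 4, 4, 5, 9, 9, 10, 4, 2, 4, 11] sum 72, len 11
Shortest qualifying length: 11.

11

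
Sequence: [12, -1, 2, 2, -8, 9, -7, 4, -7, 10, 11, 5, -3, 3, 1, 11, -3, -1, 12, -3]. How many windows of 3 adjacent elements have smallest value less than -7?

3

12 -1 2 → min -1
-1 2 2 → min -1
2 2 -8 → min -8  < -7 ✓
2 -8 9 → min -8  < -7 ✓
-8 9 -7 → min -8  < -7 ✓
9 -7 4 → min -7
-7 4 -7 → min -7
4 -7 10 → min -7
-7 10 11 → min -7
10 11 5 → min 5
11 5 -3 → min -3
5 -3 3 → min -3
-3 3 1 → min -3
3 1 11 → min 1
1 11 -3 → min -3
11 -3 -1 → min -3
-3 -1 12 → min -3
-1 12 -3 → min -3
3 windows satisfy the condition.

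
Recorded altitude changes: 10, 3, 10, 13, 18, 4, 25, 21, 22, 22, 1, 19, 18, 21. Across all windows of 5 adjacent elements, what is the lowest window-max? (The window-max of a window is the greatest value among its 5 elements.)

10 3 10 13 18 → max 18
3 10 13 18 4 → max 18
10 13 18 4 25 → max 25
13 18 4 25 21 → max 25
18 4 25 21 22 → max 25
4 25 21 22 22 → max 25
25 21 22 22 1 → max 25
21 22 22 1 19 → max 22
22 22 1 19 18 → max 22
22 1 19 18 21 → max 22
Lowest of these is 18.

18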